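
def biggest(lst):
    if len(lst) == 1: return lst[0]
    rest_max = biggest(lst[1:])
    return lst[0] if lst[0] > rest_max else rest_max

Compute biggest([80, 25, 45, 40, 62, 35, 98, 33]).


biggest([80, 25, 45, 40, 62, 35, 98, 33]): compare 80 with biggest([25, 45, 40, 62, 35, 98, 33])
biggest([25, 45, 40, 62, 35, 98, 33]): compare 25 with biggest([45, 40, 62, 35, 98, 33])
biggest([45, 40, 62, 35, 98, 33]): compare 45 with biggest([40, 62, 35, 98, 33])
biggest([40, 62, 35, 98, 33]): compare 40 with biggest([62, 35, 98, 33])
biggest([62, 35, 98, 33]): compare 62 with biggest([35, 98, 33])
biggest([35, 98, 33]): compare 35 with biggest([98, 33])
biggest([98, 33]): compare 98 with biggest([33])
biggest([33]) = 33  (base case)
Compare 98 with 33 -> 98
Compare 35 with 98 -> 98
Compare 62 with 98 -> 98
Compare 40 with 98 -> 98
Compare 45 with 98 -> 98
Compare 25 with 98 -> 98
Compare 80 with 98 -> 98

98


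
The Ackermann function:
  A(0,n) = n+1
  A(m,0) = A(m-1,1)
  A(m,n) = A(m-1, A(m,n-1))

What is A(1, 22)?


A(1, 22) = A(0, A(1, 21))
  A(1, 21) = A(0, A(1, 20))
    A(1, 20) = A(0, A(1, 19))
      A(1, 19) = A(0, A(1, 18))
        A(1, 18) = A(0, A(1, 17))
          A(1, 17) = A(0, A(1, 16))
          A(1, 16) = A(0, A(1, 15))
          A(1, 15) = A(0, A(1, 14))
          A(1, 14) = A(0, A(1, 13))
          A(1, 13) = A(0, A(1, 12))
          A(1, 12) = A(0, A(1, 11))
          A(1, 11) = A(0, A(1, 10))
          A(1, 10) = A(0, A(1, 9))
          A(1, 9) = A(0, A(1, 8))
          A(1, 8) = A(0, A(1, 7))
          A(1, 7) = A(0, A(1, 6))
          A(1, 6) = A(0, A(1, 5))
          A(1, 5) = A(0, A(1, 4))
          A(1, 4) = A(0, A(1, 3))
          A(1, 3) = A(0, A(1, 2))
          A(1, 2) = A(0, A(1, 1))
          A(1, 1) = A(0, A(1, 0))
          A(1, 0) = A(0, 1)
          A(0, 1) = 2
            = A(0, 2)
... (trace truncated)
Result: A(1, 22) = 24

24


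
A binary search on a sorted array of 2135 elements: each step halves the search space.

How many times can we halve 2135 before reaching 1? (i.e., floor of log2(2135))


2135 / 2 = 1067
1067 / 2 = 533
533 / 2 = 266
266 / 2 = 133
133 / 2 = 66
66 / 2 = 33
33 / 2 = 16
16 / 2 = 8
8 / 2 = 4
4 / 2 = 2
2 / 2 = 1
Reached 1 after 11 halvings

11


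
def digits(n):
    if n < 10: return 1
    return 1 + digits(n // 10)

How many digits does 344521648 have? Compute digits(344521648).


digits(344521648) = 1 + digits(34452164)
digits(34452164) = 1 + digits(3445216)
digits(3445216) = 1 + digits(344521)
digits(344521) = 1 + digits(34452)
digits(34452) = 1 + digits(3445)
digits(3445) = 1 + digits(344)
digits(344) = 1 + digits(34)
digits(34) = 1 + digits(3)
digits(3) = 1  (base case: 3 < 10)
Unwinding: 1 + 1 + 1 + 1 + 1 + 1 + 1 + 1 + 1 = 9

9


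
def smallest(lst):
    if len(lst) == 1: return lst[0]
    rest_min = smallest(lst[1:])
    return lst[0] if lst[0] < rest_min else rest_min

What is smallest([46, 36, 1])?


smallest([46, 36, 1]): compare 46 with smallest([36, 1])
smallest([36, 1]): compare 36 with smallest([1])
smallest([1]) = 1  (base case)
Compare 36 with 1 -> 1
Compare 46 with 1 -> 1

1


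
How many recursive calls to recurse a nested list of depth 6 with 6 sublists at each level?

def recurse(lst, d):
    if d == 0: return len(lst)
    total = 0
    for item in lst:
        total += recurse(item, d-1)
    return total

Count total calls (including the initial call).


At depth 0 (root): 1 call
At depth 1: each of 1 parents calls recurse on 6 children = 6 calls
At depth 2: each of 6 parents calls recurse on 6 children = 36 calls
At depth 3: each of 36 parents calls recurse on 6 children = 216 calls
At depth 4: each of 216 parents calls recurse on 6 children = 1296 calls
At depth 5: each of 1296 parents calls recurse on 6 children = 7776 calls
At depth 6: each of 7776 parents calls recurse on 6 children = 46656 calls
Total: 1 + 6 + 36 + 216 + 1296 + 7776 + 46656 = 55987

55987


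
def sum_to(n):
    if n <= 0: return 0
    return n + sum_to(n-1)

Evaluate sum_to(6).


sum_to(6)
= 6 + 5 + 4 + 3 + 2 + 1 + sum_to(0)
= 6 + 5 + 4 + 3 + 2 + 1 + 0
= 21

21


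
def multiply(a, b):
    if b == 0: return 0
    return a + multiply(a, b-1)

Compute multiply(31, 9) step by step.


multiply(31, 9) = 31 + multiply(31, 8)
multiply(31, 8) = 31 + multiply(31, 7)
multiply(31, 7) = 31 + multiply(31, 6)
multiply(31, 6) = 31 + multiply(31, 5)
multiply(31, 5) = 31 + multiply(31, 4)
multiply(31, 4) = 31 + multiply(31, 3)
multiply(31, 3) = 31 + multiply(31, 2)
multiply(31, 2) = 31 + multiply(31, 1)
multiply(31, 1) = 31 + multiply(31, 0)
multiply(31, 0) = 0  (base case)
Total: 31 + 31 + 31 + 31 + 31 + 31 + 31 + 31 + 31 + 0 = 279

279


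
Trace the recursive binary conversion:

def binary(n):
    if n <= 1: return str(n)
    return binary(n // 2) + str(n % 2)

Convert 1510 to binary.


binary(1510) = binary(755) + '0'
binary(755) = binary(377) + '1'
binary(377) = binary(188) + '1'
binary(188) = binary(94) + '0'
binary(94) = binary(47) + '0'
binary(47) = binary(23) + '1'
binary(23) = binary(11) + '1'
binary(11) = binary(5) + '1'
binary(5) = binary(2) + '1'
binary(2) = binary(1) + '0'
binary(1) = '1'  (base case)
Concatenating: '1' + '0' + '1' + '1' + '1' + '1' + '0' + '0' + '1' + '1' + '0' = '10111100110'

10111100110


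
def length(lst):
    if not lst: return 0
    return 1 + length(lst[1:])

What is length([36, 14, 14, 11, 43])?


length([36, 14, 14, 11, 43]) = 1 + length([14, 14, 11, 43])
length([14, 14, 11, 43]) = 1 + length([14, 11, 43])
length([14, 11, 43]) = 1 + length([11, 43])
length([11, 43]) = 1 + length([43])
length([43]) = 1 + length([])
length([]) = 0  (base case)
Unwinding: 1 + 1 + 1 + 1 + 1 + 0 = 5

5


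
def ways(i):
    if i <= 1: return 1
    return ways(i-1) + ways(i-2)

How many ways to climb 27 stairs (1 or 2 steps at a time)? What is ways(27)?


Building up from base cases:
ways(0) = 1
ways(1) = 1
ways(2) = ways(1) + ways(0) = 1 + 1 = 2
ways(3) = ways(2) + ways(1) = 2 + 1 = 3
ways(4) = ways(3) + ways(2) = 3 + 2 = 5
ways(5) = ways(4) + ways(3) = 5 + 3 = 8
ways(6) = ways(5) + ways(4) = 8 + 5 = 13
ways(7) = ways(6) + ways(5) = 13 + 8 = 21
ways(8) = ways(7) + ways(6) = 21 + 13 = 34
ways(9) = ways(8) + ways(7) = 34 + 21 = 55
ways(10) = ways(9) + ways(8) = 55 + 34 = 89
ways(11) = ways(10) + ways(9) = 89 + 55 = 144
ways(12) = ways(11) + ways(10) = 144 + 89 = 233
ways(13) = ways(12) + ways(11) = 233 + 144 = 377
ways(14) = ways(13) + ways(12) = 377 + 233 = 610
ways(15) = ways(14) + ways(13) = 610 + 377 = 987
ways(16) = ways(15) + ways(14) = 987 + 610 = 1597
ways(17) = ways(16) + ways(15) = 1597 + 987 = 2584
ways(18) = ways(17) + ways(16) = 2584 + 1597 = 4181
ways(19) = ways(18) + ways(17) = 4181 + 2584 = 6765
ways(20) = ways(19) + ways(18) = 6765 + 4181 = 10946
ways(21) = ways(20) + ways(19) = 10946 + 6765 = 17711
ways(22) = ways(21) + ways(20) = 17711 + 10946 = 28657
ways(23) = ways(22) + ways(21) = 28657 + 17711 = 46368
ways(24) = ways(23) + ways(22) = 46368 + 28657 = 75025
ways(25) = ways(24) + ways(23) = 75025 + 46368 = 121393
ways(26) = ways(25) + ways(24) = 121393 + 75025 = 196418
ways(27) = ways(26) + ways(25) = 196418 + 121393 = 317811

317811


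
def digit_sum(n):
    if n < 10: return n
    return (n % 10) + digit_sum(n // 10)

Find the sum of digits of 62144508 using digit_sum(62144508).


digit_sum(62144508) = 8 + digit_sum(6214450)
digit_sum(6214450) = 0 + digit_sum(621445)
digit_sum(621445) = 5 + digit_sum(62144)
digit_sum(62144) = 4 + digit_sum(6214)
digit_sum(6214) = 4 + digit_sum(621)
digit_sum(621) = 1 + digit_sum(62)
digit_sum(62) = 2 + digit_sum(6)
digit_sum(6) = 6  (base case)
Total: 8 + 0 + 5 + 4 + 4 + 1 + 2 + 6 = 30

30


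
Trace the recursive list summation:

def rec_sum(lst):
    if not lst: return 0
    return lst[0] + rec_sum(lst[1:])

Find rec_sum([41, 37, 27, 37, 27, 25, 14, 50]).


rec_sum([41, 37, 27, 37, 27, 25, 14, 50]) = 41 + rec_sum([37, 27, 37, 27, 25, 14, 50])
rec_sum([37, 27, 37, 27, 25, 14, 50]) = 37 + rec_sum([27, 37, 27, 25, 14, 50])
rec_sum([27, 37, 27, 25, 14, 50]) = 27 + rec_sum([37, 27, 25, 14, 50])
rec_sum([37, 27, 25, 14, 50]) = 37 + rec_sum([27, 25, 14, 50])
rec_sum([27, 25, 14, 50]) = 27 + rec_sum([25, 14, 50])
rec_sum([25, 14, 50]) = 25 + rec_sum([14, 50])
rec_sum([14, 50]) = 14 + rec_sum([50])
rec_sum([50]) = 50 + rec_sum([])
rec_sum([]) = 0  (base case)
Total: 41 + 37 + 27 + 37 + 27 + 25 + 14 + 50 + 0 = 258

258


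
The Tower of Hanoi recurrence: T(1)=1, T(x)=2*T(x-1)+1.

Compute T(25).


T(25) = 2 * T(24) + 1
T(24) = 2 * T(23) + 1
T(23) = 2 * T(22) + 1
T(22) = 2 * T(21) + 1
T(21) = 2 * T(20) + 1
T(20) = 2 * T(19) + 1
T(19) = 2 * T(18) + 1
T(18) = 2 * T(17) + 1
T(17) = 2 * T(16) + 1
T(16) = 2 * T(15) + 1
T(15) = 2 * T(14) + 1
T(14) = 2 * T(13) + 1
T(13) = 2 * T(12) + 1
T(12) = 2 * T(11) + 1
T(11) = 2 * T(10) + 1
T(10) = 2 * T(9) + 1
T(9) = 2 * T(8) + 1
T(8) = 2 * T(7) + 1
T(7) = 2 * T(6) + 1
T(6) = 2 * T(5) + 1
T(5) = 2 * T(4) + 1
T(4) = 2 * T(3) + 1
T(3) = 2 * T(2) + 1
T(2) = 2 * T(1) + 1
T(1) = 1  (base case)
T(2) = 2 * 1 + 1 = 3
T(3) = 2 * 3 + 1 = 7
T(4) = 2 * 7 + 1 = 15
T(5) = 2 * 15 + 1 = 31
T(6) = 2 * 31 + 1 = 63
T(7) = 2 * 63 + 1 = 127
T(8) = 2 * 127 + 1 = 255
T(9) = 2 * 255 + 1 = 511
T(10) = 2 * 511 + 1 = 1023
T(11) = 2 * 1023 + 1 = 2047
T(12) = 2 * 2047 + 1 = 4095
T(13) = 2 * 4095 + 1 = 8191
T(14) = 2 * 8191 + 1 = 16383
T(15) = 2 * 16383 + 1 = 32767
T(16) = 2 * 32767 + 1 = 65535
T(17) = 2 * 65535 + 1 = 131071
T(18) = 2 * 131071 + 1 = 262143
T(19) = 2 * 262143 + 1 = 524287
T(20) = 2 * 524287 + 1 = 1048575
T(21) = 2 * 1048575 + 1 = 2097151
T(22) = 2 * 2097151 + 1 = 4194303
T(23) = 2 * 4194303 + 1 = 8388607
T(24) = 2 * 8388607 + 1 = 16777215
T(25) = 2 * 16777215 + 1 = 33554431

33554431


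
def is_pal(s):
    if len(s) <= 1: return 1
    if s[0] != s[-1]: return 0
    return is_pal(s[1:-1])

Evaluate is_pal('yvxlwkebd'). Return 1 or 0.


is_pal('yvxlwkebd'): s[0]='y' != s[-1]='d' -> return 0
Result: 0 (not a palindrome)

0


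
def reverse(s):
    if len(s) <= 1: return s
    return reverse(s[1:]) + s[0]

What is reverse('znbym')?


reverse('znbym') = reverse('nbym') + 'z'
reverse('nbym') = reverse('bym') + 'n'
reverse('bym') = reverse('ym') + 'b'
reverse('ym') = reverse('m') + 'y'
reverse('m') = 'm'  (base case)
Concatenating: 'm' + 'y' + 'b' + 'n' + 'z' = 'mybnz'

mybnz


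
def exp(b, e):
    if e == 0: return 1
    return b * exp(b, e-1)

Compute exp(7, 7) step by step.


exp(7, 7)
= 7 * exp(7, 6)
= 7 * 7 * exp(7, 5)
= 7 * 7 * 7 * exp(7, 4)
= 7 * 7 * 7 * 7 * exp(7, 3)
= 7 * 7 * 7 * 7 * 7 * exp(7, 2)
= 7 * 7 * 7 * 7 * 7 * 7 * exp(7, 1)
= 7 * 7 * 7 * 7 * 7 * 7 * 7 * exp(7, 0)
= 7 * 7 * 7 * 7 * 7 * 7 * 7 * 1
= 823543

823543


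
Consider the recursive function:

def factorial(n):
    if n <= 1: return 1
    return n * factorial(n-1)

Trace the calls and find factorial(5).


factorial(5)
= 5 * factorial(4)
= 5 * 4 * factorial(3)
= 5 * 4 * 3 * factorial(2)
= 5 * 4 * 3 * 2 * factorial(1)
= 5 * 4 * 3 * 2 * 1
= 120

120


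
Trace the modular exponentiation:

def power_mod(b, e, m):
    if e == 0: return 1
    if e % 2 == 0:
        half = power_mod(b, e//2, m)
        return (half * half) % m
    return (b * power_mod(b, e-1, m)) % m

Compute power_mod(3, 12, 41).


power_mod(3, 12, 41): e is even, compute power_mod(3, 6, 41)
  power_mod(3, 6, 41): e is even, compute power_mod(3, 3, 41)
    power_mod(3, 3, 41): e is odd, compute power_mod(3, 2, 41)
      power_mod(3, 2, 41): e is even, compute power_mod(3, 1, 41)
        power_mod(3, 1, 41): e is odd, compute power_mod(3, 0, 41)
          power_mod(3, 0, 41) = 1
        (3 * 1) % 41 = 3
      half=3, (3*3) % 41 = 9
    (3 * 9) % 41 = 27
  half=27, (27*27) % 41 = 32
half=32, (32*32) % 41 = 40

40


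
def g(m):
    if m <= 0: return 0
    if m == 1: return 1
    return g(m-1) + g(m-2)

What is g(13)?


Computing g(13) bottom-up:
g(0) = 0
g(1) = 1
g(2) = g(1) + g(0) = 1 + 0 = 1
g(3) = g(2) + g(1) = 1 + 1 = 2
g(4) = g(3) + g(2) = 2 + 1 = 3
g(5) = g(4) + g(3) = 3 + 2 = 5
g(6) = g(5) + g(4) = 5 + 3 = 8
g(7) = g(6) + g(5) = 8 + 5 = 13
g(8) = g(7) + g(6) = 13 + 8 = 21
g(9) = g(8) + g(7) = 21 + 13 = 34
g(10) = g(9) + g(8) = 34 + 21 = 55
g(11) = g(10) + g(9) = 55 + 34 = 89
g(12) = g(11) + g(10) = 89 + 55 = 144
g(13) = g(12) + g(11) = 144 + 89 = 233

233


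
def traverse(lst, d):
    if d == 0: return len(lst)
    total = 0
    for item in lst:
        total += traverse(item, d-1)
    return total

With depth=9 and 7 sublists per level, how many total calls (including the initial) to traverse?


At depth 0 (root): 1 call
At depth 1: each of 1 parents calls traverse on 7 children = 7 calls
At depth 2: each of 7 parents calls traverse on 7 children = 49 calls
At depth 3: each of 49 parents calls traverse on 7 children = 343 calls
At depth 4: each of 343 parents calls traverse on 7 children = 2401 calls
At depth 5: each of 2401 parents calls traverse on 7 children = 16807 calls
At depth 6: each of 16807 parents calls traverse on 7 children = 117649 calls
At depth 7: each of 117649 parents calls traverse on 7 children = 823543 calls
At depth 8: each of 823543 parents calls traverse on 7 children = 5764801 calls
At depth 9: each of 5764801 parents calls traverse on 7 children = 40353607 calls
Total: 1 + 7 + 49 + 343 + 2401 + 16807 + 117649 + 823543 + 5764801 + 40353607 = 47079208

47079208


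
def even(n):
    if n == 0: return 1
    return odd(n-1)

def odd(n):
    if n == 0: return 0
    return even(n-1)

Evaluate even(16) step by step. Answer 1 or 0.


even(16) = odd(15)
odd(15) = even(14)
even(14) = odd(13)
odd(13) = even(12)
even(12) = odd(11)
odd(11) = even(10)
even(10) = odd(9)
odd(9) = even(8)
even(8) = odd(7)
odd(7) = even(6)
even(6) = odd(5)
odd(5) = even(4)
even(4) = odd(3)
odd(3) = even(2)
even(2) = odd(1)
odd(1) = even(0)
even(0) = 1  (base case)
Result: 1

1


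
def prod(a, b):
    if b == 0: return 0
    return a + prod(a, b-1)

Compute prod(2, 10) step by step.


prod(2, 10) = 2 + prod(2, 9)
prod(2, 9) = 2 + prod(2, 8)
prod(2, 8) = 2 + prod(2, 7)
prod(2, 7) = 2 + prod(2, 6)
prod(2, 6) = 2 + prod(2, 5)
prod(2, 5) = 2 + prod(2, 4)
prod(2, 4) = 2 + prod(2, 3)
prod(2, 3) = 2 + prod(2, 2)
prod(2, 2) = 2 + prod(2, 1)
prod(2, 1) = 2 + prod(2, 0)
prod(2, 0) = 0  (base case)
Total: 2 + 2 + 2 + 2 + 2 + 2 + 2 + 2 + 2 + 2 + 0 = 20

20


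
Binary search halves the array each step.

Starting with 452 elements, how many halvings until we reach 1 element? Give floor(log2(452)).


452 / 2 = 226
226 / 2 = 113
113 / 2 = 56
56 / 2 = 28
28 / 2 = 14
14 / 2 = 7
7 / 2 = 3
3 / 2 = 1
Reached 1 after 8 halvings

8


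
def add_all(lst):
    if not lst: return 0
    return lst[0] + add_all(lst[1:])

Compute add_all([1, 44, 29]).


add_all([1, 44, 29]) = 1 + add_all([44, 29])
add_all([44, 29]) = 44 + add_all([29])
add_all([29]) = 29 + add_all([])
add_all([]) = 0  (base case)
Total: 1 + 44 + 29 + 0 = 74

74


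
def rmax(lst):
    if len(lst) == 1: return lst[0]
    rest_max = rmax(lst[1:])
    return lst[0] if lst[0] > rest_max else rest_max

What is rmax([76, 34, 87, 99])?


rmax([76, 34, 87, 99]): compare 76 with rmax([34, 87, 99])
rmax([34, 87, 99]): compare 34 with rmax([87, 99])
rmax([87, 99]): compare 87 with rmax([99])
rmax([99]) = 99  (base case)
Compare 87 with 99 -> 99
Compare 34 with 99 -> 99
Compare 76 with 99 -> 99

99


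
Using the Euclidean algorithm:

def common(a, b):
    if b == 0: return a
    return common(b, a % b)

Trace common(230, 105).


common(230, 105) = common(105, 20)
common(105, 20) = common(20, 5)
common(20, 5) = common(5, 0)
common(5, 0) = 5  (base case)

5


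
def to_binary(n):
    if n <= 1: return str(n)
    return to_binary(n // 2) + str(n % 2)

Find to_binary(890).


to_binary(890) = to_binary(445) + '0'
to_binary(445) = to_binary(222) + '1'
to_binary(222) = to_binary(111) + '0'
to_binary(111) = to_binary(55) + '1'
to_binary(55) = to_binary(27) + '1'
to_binary(27) = to_binary(13) + '1'
to_binary(13) = to_binary(6) + '1'
to_binary(6) = to_binary(3) + '0'
to_binary(3) = to_binary(1) + '1'
to_binary(1) = '1'  (base case)
Concatenating: '1' + '1' + '0' + '1' + '1' + '1' + '1' + '0' + '1' + '0' = '1101111010'

1101111010


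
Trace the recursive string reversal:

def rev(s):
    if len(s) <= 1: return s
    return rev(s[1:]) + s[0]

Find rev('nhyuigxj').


rev('nhyuigxj') = rev('hyuigxj') + 'n'
rev('hyuigxj') = rev('yuigxj') + 'h'
rev('yuigxj') = rev('uigxj') + 'y'
rev('uigxj') = rev('igxj') + 'u'
rev('igxj') = rev('gxj') + 'i'
rev('gxj') = rev('xj') + 'g'
rev('xj') = rev('j') + 'x'
rev('j') = 'j'  (base case)
Concatenating: 'j' + 'x' + 'g' + 'i' + 'u' + 'y' + 'h' + 'n' = 'jxgiuyhn'

jxgiuyhn


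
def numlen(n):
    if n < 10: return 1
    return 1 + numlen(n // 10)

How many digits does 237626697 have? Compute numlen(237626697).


numlen(237626697) = 1 + numlen(23762669)
numlen(23762669) = 1 + numlen(2376266)
numlen(2376266) = 1 + numlen(237626)
numlen(237626) = 1 + numlen(23762)
numlen(23762) = 1 + numlen(2376)
numlen(2376) = 1 + numlen(237)
numlen(237) = 1 + numlen(23)
numlen(23) = 1 + numlen(2)
numlen(2) = 1  (base case: 2 < 10)
Unwinding: 1 + 1 + 1 + 1 + 1 + 1 + 1 + 1 + 1 = 9

9


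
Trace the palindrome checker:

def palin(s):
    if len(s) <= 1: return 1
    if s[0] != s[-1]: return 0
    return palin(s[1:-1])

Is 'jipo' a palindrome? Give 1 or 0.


palin('jipo'): s[0]='j' != s[-1]='o' -> return 0
Result: 0 (not a palindrome)

0


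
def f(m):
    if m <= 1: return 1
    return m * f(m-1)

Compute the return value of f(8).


f(8)
= 8 * f(7)
= 8 * 7 * f(6)
= 8 * 7 * 6 * f(5)
= 8 * 7 * 6 * 5 * f(4)
= 8 * 7 * 6 * 5 * 4 * f(3)
= 8 * 7 * 6 * 5 * 4 * 3 * f(2)
= 8 * 7 * 6 * 5 * 4 * 3 * 2 * f(1)
= 8 * 7 * 6 * 5 * 4 * 3 * 2 * 1
= 40320

40320


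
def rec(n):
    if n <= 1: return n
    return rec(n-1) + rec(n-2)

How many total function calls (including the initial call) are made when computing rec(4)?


Let C(n) = total calls for rec(n)
C(0) = 1, C(1) = 1
C(2) = 1 + C(1) + C(0) = 1 + 1 + 1 = 3
C(3) = 1 + C(2) + C(1) = 1 + 3 + 1 = 5
C(4) = 1 + C(3) + C(2) = 1 + 5 + 3 = 9

9


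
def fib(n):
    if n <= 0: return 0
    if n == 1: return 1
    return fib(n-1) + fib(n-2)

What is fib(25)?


Computing fib(25) bottom-up:
fib(0) = 0
fib(1) = 1
fib(2) = fib(1) + fib(0) = 1 + 0 = 1
fib(3) = fib(2) + fib(1) = 1 + 1 = 2
fib(4) = fib(3) + fib(2) = 2 + 1 = 3
fib(5) = fib(4) + fib(3) = 3 + 2 = 5
fib(6) = fib(5) + fib(4) = 5 + 3 = 8
fib(7) = fib(6) + fib(5) = 8 + 5 = 13
fib(8) = fib(7) + fib(6) = 13 + 8 = 21
fib(9) = fib(8) + fib(7) = 21 + 13 = 34
fib(10) = fib(9) + fib(8) = 34 + 21 = 55
fib(11) = fib(10) + fib(9) = 55 + 34 = 89
fib(12) = fib(11) + fib(10) = 89 + 55 = 144
fib(13) = fib(12) + fib(11) = 144 + 89 = 233
fib(14) = fib(13) + fib(12) = 233 + 144 = 377
fib(15) = fib(14) + fib(13) = 377 + 233 = 610
fib(16) = fib(15) + fib(14) = 610 + 377 = 987
fib(17) = fib(16) + fib(15) = 987 + 610 = 1597
fib(18) = fib(17) + fib(16) = 1597 + 987 = 2584
fib(19) = fib(18) + fib(17) = 2584 + 1597 = 4181
fib(20) = fib(19) + fib(18) = 4181 + 2584 = 6765
fib(21) = fib(20) + fib(19) = 6765 + 4181 = 10946
fib(22) = fib(21) + fib(20) = 10946 + 6765 = 17711
fib(23) = fib(22) + fib(21) = 17711 + 10946 = 28657
fib(24) = fib(23) + fib(22) = 28657 + 17711 = 46368
fib(25) = fib(24) + fib(23) = 46368 + 28657 = 75025

75025


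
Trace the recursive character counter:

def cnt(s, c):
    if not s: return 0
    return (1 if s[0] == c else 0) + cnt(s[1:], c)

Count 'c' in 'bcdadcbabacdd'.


s[0]='b' != 'c' -> 0
s[0]='c' == 'c' -> 1
s[0]='d' != 'c' -> 0
s[0]='a' != 'c' -> 0
s[0]='d' != 'c' -> 0
s[0]='c' == 'c' -> 1
s[0]='b' != 'c' -> 0
s[0]='a' != 'c' -> 0
s[0]='b' != 'c' -> 0
s[0]='a' != 'c' -> 0
s[0]='c' == 'c' -> 1
s[0]='d' != 'c' -> 0
s[0]='d' != 'c' -> 0
Sum: 0 + 1 + 0 + 0 + 0 + 1 + 0 + 0 + 0 + 0 + 1 + 0 + 0 = 3

3


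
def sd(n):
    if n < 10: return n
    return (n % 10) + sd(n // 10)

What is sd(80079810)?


sd(80079810) = 0 + sd(8007981)
sd(8007981) = 1 + sd(800798)
sd(800798) = 8 + sd(80079)
sd(80079) = 9 + sd(8007)
sd(8007) = 7 + sd(800)
sd(800) = 0 + sd(80)
sd(80) = 0 + sd(8)
sd(8) = 8  (base case)
Total: 0 + 1 + 8 + 9 + 7 + 0 + 0 + 8 = 33

33


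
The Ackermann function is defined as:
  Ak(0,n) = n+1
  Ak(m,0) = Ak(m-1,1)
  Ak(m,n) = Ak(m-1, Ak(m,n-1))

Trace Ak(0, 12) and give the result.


Ak(0, 12) = 13
Result: Ak(0, 12) = 13

13


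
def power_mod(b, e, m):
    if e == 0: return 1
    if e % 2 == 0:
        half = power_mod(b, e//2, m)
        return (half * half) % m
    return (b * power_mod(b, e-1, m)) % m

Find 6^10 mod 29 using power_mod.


power_mod(6, 10, 29): e is even, compute power_mod(6, 5, 29)
  power_mod(6, 5, 29): e is odd, compute power_mod(6, 4, 29)
    power_mod(6, 4, 29): e is even, compute power_mod(6, 2, 29)
      power_mod(6, 2, 29): e is even, compute power_mod(6, 1, 29)
        power_mod(6, 1, 29): e is odd, compute power_mod(6, 0, 29)
          power_mod(6, 0, 29) = 1
        (6 * 1) % 29 = 6
      half=6, (6*6) % 29 = 7
    half=7, (7*7) % 29 = 20
  (6 * 20) % 29 = 4
half=4, (4*4) % 29 = 16

16


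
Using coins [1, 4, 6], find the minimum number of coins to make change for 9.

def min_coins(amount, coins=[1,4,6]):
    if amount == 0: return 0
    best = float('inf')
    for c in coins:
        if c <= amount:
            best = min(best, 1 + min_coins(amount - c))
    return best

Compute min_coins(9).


Building up with DP:
min_coins(0) = 0
min_coins(1) = min(1+min_coins(0)=1+0=1) = 1
min_coins(2) = min(1+min_coins(1)=1+1=2) = 2
min_coins(3) = min(1+min_coins(2)=1+2=3) = 3
min_coins(4) = min(1+min_coins(3)=1+3=4, 1+min_coins(0)=1+0=1) = 1
min_coins(5) = min(1+min_coins(4)=1+1=2, 1+min_coins(1)=1+1=2) = 2
min_coins(6) = min(1+min_coins(5)=1+2=3, 1+min_coins(2)=1+2=3, 1+min_coins(0)=1+0=1) = 1
min_coins(7) = min(1+min_coins(6)=1+1=2, 1+min_coins(3)=1+3=4, 1+min_coins(1)=1+1=2) = 2
min_coins(8) = min(1+min_coins(7)=1+2=3, 1+min_coins(4)=1+1=2, 1+min_coins(2)=1+2=3) = 2
min_coins(9) = min(1+min_coins(8)=1+2=3, 1+min_coins(5)=1+2=3, 1+min_coins(3)=1+3=4) = 3

3


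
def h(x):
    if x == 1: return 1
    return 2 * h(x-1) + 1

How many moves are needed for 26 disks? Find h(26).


h(26) = 2 * h(25) + 1
h(25) = 2 * h(24) + 1
h(24) = 2 * h(23) + 1
h(23) = 2 * h(22) + 1
h(22) = 2 * h(21) + 1
h(21) = 2 * h(20) + 1
h(20) = 2 * h(19) + 1
h(19) = 2 * h(18) + 1
h(18) = 2 * h(17) + 1
h(17) = 2 * h(16) + 1
h(16) = 2 * h(15) + 1
h(15) = 2 * h(14) + 1
h(14) = 2 * h(13) + 1
h(13) = 2 * h(12) + 1
h(12) = 2 * h(11) + 1
h(11) = 2 * h(10) + 1
h(10) = 2 * h(9) + 1
h(9) = 2 * h(8) + 1
h(8) = 2 * h(7) + 1
h(7) = 2 * h(6) + 1
h(6) = 2 * h(5) + 1
h(5) = 2 * h(4) + 1
h(4) = 2 * h(3) + 1
h(3) = 2 * h(2) + 1
h(2) = 2 * h(1) + 1
h(1) = 1  (base case)
h(2) = 2 * 1 + 1 = 3
h(3) = 2 * 3 + 1 = 7
h(4) = 2 * 7 + 1 = 15
h(5) = 2 * 15 + 1 = 31
h(6) = 2 * 31 + 1 = 63
h(7) = 2 * 63 + 1 = 127
h(8) = 2 * 127 + 1 = 255
h(9) = 2 * 255 + 1 = 511
h(10) = 2 * 511 + 1 = 1023
h(11) = 2 * 1023 + 1 = 2047
h(12) = 2 * 2047 + 1 = 4095
h(13) = 2 * 4095 + 1 = 8191
h(14) = 2 * 8191 + 1 = 16383
h(15) = 2 * 16383 + 1 = 32767
h(16) = 2 * 32767 + 1 = 65535
h(17) = 2 * 65535 + 1 = 131071
h(18) = 2 * 131071 + 1 = 262143
h(19) = 2 * 262143 + 1 = 524287
h(20) = 2 * 524287 + 1 = 1048575
h(21) = 2 * 1048575 + 1 = 2097151
h(22) = 2 * 2097151 + 1 = 4194303
h(23) = 2 * 4194303 + 1 = 8388607
h(24) = 2 * 8388607 + 1 = 16777215
h(25) = 2 * 16777215 + 1 = 33554431
h(26) = 2 * 33554431 + 1 = 67108863

67108863


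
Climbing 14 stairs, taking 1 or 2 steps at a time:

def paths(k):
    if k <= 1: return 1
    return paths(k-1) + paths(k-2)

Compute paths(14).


Building up from base cases:
paths(0) = 1
paths(1) = 1
paths(2) = paths(1) + paths(0) = 1 + 1 = 2
paths(3) = paths(2) + paths(1) = 2 + 1 = 3
paths(4) = paths(3) + paths(2) = 3 + 2 = 5
paths(5) = paths(4) + paths(3) = 5 + 3 = 8
paths(6) = paths(5) + paths(4) = 8 + 5 = 13
paths(7) = paths(6) + paths(5) = 13 + 8 = 21
paths(8) = paths(7) + paths(6) = 21 + 13 = 34
paths(9) = paths(8) + paths(7) = 34 + 21 = 55
paths(10) = paths(9) + paths(8) = 55 + 34 = 89
paths(11) = paths(10) + paths(9) = 89 + 55 = 144
paths(12) = paths(11) + paths(10) = 144 + 89 = 233
paths(13) = paths(12) + paths(11) = 233 + 144 = 377
paths(14) = paths(13) + paths(12) = 377 + 233 = 610

610


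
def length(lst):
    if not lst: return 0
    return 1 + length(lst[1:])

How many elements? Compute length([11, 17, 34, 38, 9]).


length([11, 17, 34, 38, 9]) = 1 + length([17, 34, 38, 9])
length([17, 34, 38, 9]) = 1 + length([34, 38, 9])
length([34, 38, 9]) = 1 + length([38, 9])
length([38, 9]) = 1 + length([9])
length([9]) = 1 + length([])
length([]) = 0  (base case)
Unwinding: 1 + 1 + 1 + 1 + 1 + 0 = 5

5


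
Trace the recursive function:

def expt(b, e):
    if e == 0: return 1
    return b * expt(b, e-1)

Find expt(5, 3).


expt(5, 3)
= 5 * expt(5, 2)
= 5 * 5 * expt(5, 1)
= 5 * 5 * 5 * expt(5, 0)
= 5 * 5 * 5 * 1
= 125

125


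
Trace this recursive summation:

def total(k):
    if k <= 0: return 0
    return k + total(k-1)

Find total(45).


total(45)
= 45 + 44 + 43 + 42 + 41 + 40 + 39 + 38 + 37 + 36 + 35 + 34 + 33 + 32 + 31 + 30 + 29 + 28 + 27 + 26 + 25 + 24 + 23 + 22 + 21 + 20 + 19 + 18 + 17 + 16 + 15 + 14 + 13 + 12 + 11 + 10 + 9 + 8 + 7 + 6 + 5 + 4 + 3 + 2 + 1 + total(0)
= 45 + 44 + 43 + 42 + 41 + 40 + 39 + 38 + 37 + 36 + 35 + 34 + 33 + 32 + 31 + 30 + 29 + 28 + 27 + 26 + 25 + 24 + 23 + 22 + 21 + 20 + 19 + 18 + 17 + 16 + 15 + 14 + 13 + 12 + 11 + 10 + 9 + 8 + 7 + 6 + 5 + 4 + 3 + 2 + 1 + 0
= 1035

1035


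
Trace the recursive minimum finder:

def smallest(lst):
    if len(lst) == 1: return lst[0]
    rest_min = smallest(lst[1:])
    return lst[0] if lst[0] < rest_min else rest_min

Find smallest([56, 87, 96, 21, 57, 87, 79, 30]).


smallest([56, 87, 96, 21, 57, 87, 79, 30]): compare 56 with smallest([87, 96, 21, 57, 87, 79, 30])
smallest([87, 96, 21, 57, 87, 79, 30]): compare 87 with smallest([96, 21, 57, 87, 79, 30])
smallest([96, 21, 57, 87, 79, 30]): compare 96 with smallest([21, 57, 87, 79, 30])
smallest([21, 57, 87, 79, 30]): compare 21 with smallest([57, 87, 79, 30])
smallest([57, 87, 79, 30]): compare 57 with smallest([87, 79, 30])
smallest([87, 79, 30]): compare 87 with smallest([79, 30])
smallest([79, 30]): compare 79 with smallest([30])
smallest([30]) = 30  (base case)
Compare 79 with 30 -> 30
Compare 87 with 30 -> 30
Compare 57 with 30 -> 30
Compare 21 with 30 -> 21
Compare 96 with 21 -> 21
Compare 87 with 21 -> 21
Compare 56 with 21 -> 21

21


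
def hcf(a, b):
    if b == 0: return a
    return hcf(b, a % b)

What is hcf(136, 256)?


hcf(136, 256) = hcf(256, 136)
hcf(256, 136) = hcf(136, 120)
hcf(136, 120) = hcf(120, 16)
hcf(120, 16) = hcf(16, 8)
hcf(16, 8) = hcf(8, 0)
hcf(8, 0) = 8  (base case)

8


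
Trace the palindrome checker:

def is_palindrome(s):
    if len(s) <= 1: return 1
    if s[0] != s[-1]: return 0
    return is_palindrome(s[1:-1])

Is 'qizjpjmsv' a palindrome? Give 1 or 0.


is_palindrome('qizjpjmsv'): s[0]='q' != s[-1]='v' -> return 0
Result: 0 (not a palindrome)

0


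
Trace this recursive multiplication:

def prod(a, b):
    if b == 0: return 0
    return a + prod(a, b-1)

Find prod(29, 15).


prod(29, 15) = 29 + prod(29, 14)
prod(29, 14) = 29 + prod(29, 13)
prod(29, 13) = 29 + prod(29, 12)
prod(29, 12) = 29 + prod(29, 11)
prod(29, 11) = 29 + prod(29, 10)
prod(29, 10) = 29 + prod(29, 9)
prod(29, 9) = 29 + prod(29, 8)
prod(29, 8) = 29 + prod(29, 7)
prod(29, 7) = 29 + prod(29, 6)
prod(29, 6) = 29 + prod(29, 5)
prod(29, 5) = 29 + prod(29, 4)
prod(29, 4) = 29 + prod(29, 3)
prod(29, 3) = 29 + prod(29, 2)
prod(29, 2) = 29 + prod(29, 1)
prod(29, 1) = 29 + prod(29, 0)
prod(29, 0) = 0  (base case)
Total: 29 + 29 + 29 + 29 + 29 + 29 + 29 + 29 + 29 + 29 + 29 + 29 + 29 + 29 + 29 + 0 = 435

435


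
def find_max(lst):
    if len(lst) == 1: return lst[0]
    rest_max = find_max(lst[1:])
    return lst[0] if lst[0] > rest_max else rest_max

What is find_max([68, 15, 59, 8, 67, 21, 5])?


find_max([68, 15, 59, 8, 67, 21, 5]): compare 68 with find_max([15, 59, 8, 67, 21, 5])
find_max([15, 59, 8, 67, 21, 5]): compare 15 with find_max([59, 8, 67, 21, 5])
find_max([59, 8, 67, 21, 5]): compare 59 with find_max([8, 67, 21, 5])
find_max([8, 67, 21, 5]): compare 8 with find_max([67, 21, 5])
find_max([67, 21, 5]): compare 67 with find_max([21, 5])
find_max([21, 5]): compare 21 with find_max([5])
find_max([5]) = 5  (base case)
Compare 21 with 5 -> 21
Compare 67 with 21 -> 67
Compare 8 with 67 -> 67
Compare 59 with 67 -> 67
Compare 15 with 67 -> 67
Compare 68 with 67 -> 68

68


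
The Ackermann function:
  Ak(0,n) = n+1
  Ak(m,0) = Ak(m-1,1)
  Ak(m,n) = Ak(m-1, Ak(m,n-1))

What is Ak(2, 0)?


Ak(2, 0) = Ak(1, 1)
  Ak(1, 1) = Ak(0, Ak(1, 0))
    Ak(1, 0) = Ak(0, 1)
      Ak(0, 1) = 2
    = Ak(0, 2)
    Ak(0, 2) = 3
Result: Ak(2, 0) = 3

3


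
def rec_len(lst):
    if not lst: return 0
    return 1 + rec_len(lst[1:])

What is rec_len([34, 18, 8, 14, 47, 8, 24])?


rec_len([34, 18, 8, 14, 47, 8, 24]) = 1 + rec_len([18, 8, 14, 47, 8, 24])
rec_len([18, 8, 14, 47, 8, 24]) = 1 + rec_len([8, 14, 47, 8, 24])
rec_len([8, 14, 47, 8, 24]) = 1 + rec_len([14, 47, 8, 24])
rec_len([14, 47, 8, 24]) = 1 + rec_len([47, 8, 24])
rec_len([47, 8, 24]) = 1 + rec_len([8, 24])
rec_len([8, 24]) = 1 + rec_len([24])
rec_len([24]) = 1 + rec_len([])
rec_len([]) = 0  (base case)
Unwinding: 1 + 1 + 1 + 1 + 1 + 1 + 1 + 0 = 7

7


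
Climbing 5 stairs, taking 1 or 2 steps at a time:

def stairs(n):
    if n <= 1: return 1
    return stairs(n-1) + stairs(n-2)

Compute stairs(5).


Building up from base cases:
stairs(0) = 1
stairs(1) = 1
stairs(2) = stairs(1) + stairs(0) = 1 + 1 = 2
stairs(3) = stairs(2) + stairs(1) = 2 + 1 = 3
stairs(4) = stairs(3) + stairs(2) = 3 + 2 = 5
stairs(5) = stairs(4) + stairs(3) = 5 + 3 = 8

8


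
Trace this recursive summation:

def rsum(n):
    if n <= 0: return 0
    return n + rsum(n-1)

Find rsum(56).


rsum(56)
= 56 + 55 + 54 + 53 + 52 + 51 + 50 + 49 + 48 + 47 + 46 + 45 + 44 + 43 + 42 + 41 + 40 + 39 + 38 + 37 + 36 + 35 + 34 + 33 + 32 + 31 + 30 + 29 + 28 + 27 + 26 + 25 + 24 + 23 + 22 + 21 + 20 + 19 + 18 + 17 + 16 + 15 + 14 + 13 + 12 + 11 + 10 + 9 + 8 + 7 + 6 + 5 + 4 + 3 + 2 + 1 + rsum(0)
= 56 + 55 + 54 + 53 + 52 + 51 + 50 + 49 + 48 + 47 + 46 + 45 + 44 + 43 + 42 + 41 + 40 + 39 + 38 + 37 + 36 + 35 + 34 + 33 + 32 + 31 + 30 + 29 + 28 + 27 + 26 + 25 + 24 + 23 + 22 + 21 + 20 + 19 + 18 + 17 + 16 + 15 + 14 + 13 + 12 + 11 + 10 + 9 + 8 + 7 + 6 + 5 + 4 + 3 + 2 + 1 + 0
= 1596

1596


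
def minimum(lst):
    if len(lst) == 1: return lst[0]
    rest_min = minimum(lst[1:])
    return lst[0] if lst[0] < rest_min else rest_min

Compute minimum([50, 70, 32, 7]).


minimum([50, 70, 32, 7]): compare 50 with minimum([70, 32, 7])
minimum([70, 32, 7]): compare 70 with minimum([32, 7])
minimum([32, 7]): compare 32 with minimum([7])
minimum([7]) = 7  (base case)
Compare 32 with 7 -> 7
Compare 70 with 7 -> 7
Compare 50 with 7 -> 7

7


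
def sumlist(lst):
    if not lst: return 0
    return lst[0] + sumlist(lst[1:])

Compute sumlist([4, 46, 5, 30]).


sumlist([4, 46, 5, 30]) = 4 + sumlist([46, 5, 30])
sumlist([46, 5, 30]) = 46 + sumlist([5, 30])
sumlist([5, 30]) = 5 + sumlist([30])
sumlist([30]) = 30 + sumlist([])
sumlist([]) = 0  (base case)
Total: 4 + 46 + 5 + 30 + 0 = 85

85


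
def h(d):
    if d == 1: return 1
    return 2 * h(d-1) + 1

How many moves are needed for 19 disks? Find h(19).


h(19) = 2 * h(18) + 1
h(18) = 2 * h(17) + 1
h(17) = 2 * h(16) + 1
h(16) = 2 * h(15) + 1
h(15) = 2 * h(14) + 1
h(14) = 2 * h(13) + 1
h(13) = 2 * h(12) + 1
h(12) = 2 * h(11) + 1
h(11) = 2 * h(10) + 1
h(10) = 2 * h(9) + 1
h(9) = 2 * h(8) + 1
h(8) = 2 * h(7) + 1
h(7) = 2 * h(6) + 1
h(6) = 2 * h(5) + 1
h(5) = 2 * h(4) + 1
h(4) = 2 * h(3) + 1
h(3) = 2 * h(2) + 1
h(2) = 2 * h(1) + 1
h(1) = 1  (base case)
h(2) = 2 * 1 + 1 = 3
h(3) = 2 * 3 + 1 = 7
h(4) = 2 * 7 + 1 = 15
h(5) = 2 * 15 + 1 = 31
h(6) = 2 * 31 + 1 = 63
h(7) = 2 * 63 + 1 = 127
h(8) = 2 * 127 + 1 = 255
h(9) = 2 * 255 + 1 = 511
h(10) = 2 * 511 + 1 = 1023
h(11) = 2 * 1023 + 1 = 2047
h(12) = 2 * 2047 + 1 = 4095
h(13) = 2 * 4095 + 1 = 8191
h(14) = 2 * 8191 + 1 = 16383
h(15) = 2 * 16383 + 1 = 32767
h(16) = 2 * 32767 + 1 = 65535
h(17) = 2 * 65535 + 1 = 131071
h(18) = 2 * 131071 + 1 = 262143
h(19) = 2 * 262143 + 1 = 524287

524287


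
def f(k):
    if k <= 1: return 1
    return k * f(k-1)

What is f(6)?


f(6)
= 6 * f(5)
= 6 * 5 * f(4)
= 6 * 5 * 4 * f(3)
= 6 * 5 * 4 * 3 * f(2)
= 6 * 5 * 4 * 3 * 2 * f(1)
= 6 * 5 * 4 * 3 * 2 * 1
= 720

720


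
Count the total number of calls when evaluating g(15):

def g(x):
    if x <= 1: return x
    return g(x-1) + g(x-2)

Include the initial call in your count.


Let C(n) = total calls for g(n)
C(0) = 1, C(1) = 1
C(2) = 1 + C(1) + C(0) = 1 + 1 + 1 = 3
C(3) = 1 + C(2) + C(1) = 1 + 3 + 1 = 5
C(4) = 1 + C(3) + C(2) = 1 + 5 + 3 = 9
C(5) = 1 + C(4) + C(3) = 1 + 9 + 5 = 15
C(6) = 1 + C(5) + C(4) = 1 + 15 + 9 = 25
C(7) = 1 + C(6) + C(5) = 1 + 25 + 15 = 41
C(8) = 1 + C(7) + C(6) = 1 + 41 + 25 = 67
C(9) = 1 + C(8) + C(7) = 1 + 67 + 41 = 109
C(10) = 1 + C(9) + C(8) = 1 + 109 + 67 = 177
C(11) = 1 + C(10) + C(9) = 1 + 177 + 109 = 287
C(12) = 1 + C(11) + C(10) = 1 + 287 + 177 = 465
C(13) = 1 + C(12) + C(11) = 1 + 465 + 287 = 753
C(14) = 1 + C(13) + C(12) = 1 + 753 + 465 = 1219
C(15) = 1 + C(14) + C(13) = 1 + 1219 + 753 = 1973

1973


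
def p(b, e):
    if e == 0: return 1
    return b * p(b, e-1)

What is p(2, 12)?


p(2, 12)
= 2 * p(2, 11)
= 2 * 2 * p(2, 10)
= 2 * 2 * 2 * p(2, 9)
= 2 * 2 * 2 * 2 * p(2, 8)
= 2 * 2 * 2 * 2 * 2 * p(2, 7)
= 2 * 2 * 2 * 2 * 2 * 2 * p(2, 6)
= 2 * 2 * 2 * 2 * 2 * 2 * 2 * p(2, 5)
= 2 * 2 * 2 * 2 * 2 * 2 * 2 * 2 * p(2, 4)
= 2 * 2 * 2 * 2 * 2 * 2 * 2 * 2 * 2 * p(2, 3)
= 2 * 2 * 2 * 2 * 2 * 2 * 2 * 2 * 2 * 2 * p(2, 2)
= 2 * 2 * 2 * 2 * 2 * 2 * 2 * 2 * 2 * 2 * 2 * p(2, 1)
= 2 * 2 * 2 * 2 * 2 * 2 * 2 * 2 * 2 * 2 * 2 * 2 * p(2, 0)
= 2 * 2 * 2 * 2 * 2 * 2 * 2 * 2 * 2 * 2 * 2 * 2 * 1
= 4096

4096


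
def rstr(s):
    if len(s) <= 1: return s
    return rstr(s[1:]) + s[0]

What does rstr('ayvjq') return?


rstr('ayvjq') = rstr('yvjq') + 'a'
rstr('yvjq') = rstr('vjq') + 'y'
rstr('vjq') = rstr('jq') + 'v'
rstr('jq') = rstr('q') + 'j'
rstr('q') = 'q'  (base case)
Concatenating: 'q' + 'j' + 'v' + 'y' + 'a' = 'qjvya'

qjvya


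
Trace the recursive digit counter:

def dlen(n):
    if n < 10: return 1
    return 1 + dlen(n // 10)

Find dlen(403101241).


dlen(403101241) = 1 + dlen(40310124)
dlen(40310124) = 1 + dlen(4031012)
dlen(4031012) = 1 + dlen(403101)
dlen(403101) = 1 + dlen(40310)
dlen(40310) = 1 + dlen(4031)
dlen(4031) = 1 + dlen(403)
dlen(403) = 1 + dlen(40)
dlen(40) = 1 + dlen(4)
dlen(4) = 1  (base case: 4 < 10)
Unwinding: 1 + 1 + 1 + 1 + 1 + 1 + 1 + 1 + 1 = 9

9


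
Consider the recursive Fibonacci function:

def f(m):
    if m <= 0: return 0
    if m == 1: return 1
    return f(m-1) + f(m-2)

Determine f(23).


Computing f(23) bottom-up:
f(0) = 0
f(1) = 1
f(2) = f(1) + f(0) = 1 + 0 = 1
f(3) = f(2) + f(1) = 1 + 1 = 2
f(4) = f(3) + f(2) = 2 + 1 = 3
f(5) = f(4) + f(3) = 3 + 2 = 5
f(6) = f(5) + f(4) = 5 + 3 = 8
f(7) = f(6) + f(5) = 8 + 5 = 13
f(8) = f(7) + f(6) = 13 + 8 = 21
f(9) = f(8) + f(7) = 21 + 13 = 34
f(10) = f(9) + f(8) = 34 + 21 = 55
f(11) = f(10) + f(9) = 55 + 34 = 89
f(12) = f(11) + f(10) = 89 + 55 = 144
f(13) = f(12) + f(11) = 144 + 89 = 233
f(14) = f(13) + f(12) = 233 + 144 = 377
f(15) = f(14) + f(13) = 377 + 233 = 610
f(16) = f(15) + f(14) = 610 + 377 = 987
f(17) = f(16) + f(15) = 987 + 610 = 1597
f(18) = f(17) + f(16) = 1597 + 987 = 2584
f(19) = f(18) + f(17) = 2584 + 1597 = 4181
f(20) = f(19) + f(18) = 4181 + 2584 = 6765
f(21) = f(20) + f(19) = 6765 + 4181 = 10946
f(22) = f(21) + f(20) = 10946 + 6765 = 17711
f(23) = f(22) + f(21) = 17711 + 10946 = 28657

28657


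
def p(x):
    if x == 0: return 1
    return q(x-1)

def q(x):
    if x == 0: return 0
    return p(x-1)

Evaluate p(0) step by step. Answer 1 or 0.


p(0) = 1  (base case)
Result: 1

1


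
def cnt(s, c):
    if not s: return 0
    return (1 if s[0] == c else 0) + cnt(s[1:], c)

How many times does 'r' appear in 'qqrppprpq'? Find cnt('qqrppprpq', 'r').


s[0]='q' != 'r' -> 0
s[0]='q' != 'r' -> 0
s[0]='r' == 'r' -> 1
s[0]='p' != 'r' -> 0
s[0]='p' != 'r' -> 0
s[0]='p' != 'r' -> 0
s[0]='r' == 'r' -> 1
s[0]='p' != 'r' -> 0
s[0]='q' != 'r' -> 0
Sum: 0 + 0 + 1 + 0 + 0 + 0 + 1 + 0 + 0 = 2

2


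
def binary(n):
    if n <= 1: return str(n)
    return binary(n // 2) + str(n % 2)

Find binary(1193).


binary(1193) = binary(596) + '1'
binary(596) = binary(298) + '0'
binary(298) = binary(149) + '0'
binary(149) = binary(74) + '1'
binary(74) = binary(37) + '0'
binary(37) = binary(18) + '1'
binary(18) = binary(9) + '0'
binary(9) = binary(4) + '1'
binary(4) = binary(2) + '0'
binary(2) = binary(1) + '0'
binary(1) = '1'  (base case)
Concatenating: '1' + '0' + '0' + '1' + '0' + '1' + '0' + '1' + '0' + '0' + '1' = '10010101001'

10010101001


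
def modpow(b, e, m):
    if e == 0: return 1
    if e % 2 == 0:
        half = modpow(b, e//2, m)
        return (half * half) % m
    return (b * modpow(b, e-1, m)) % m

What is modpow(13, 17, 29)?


modpow(13, 17, 29): e is odd, compute modpow(13, 16, 29)
  modpow(13, 16, 29): e is even, compute modpow(13, 8, 29)
    modpow(13, 8, 29): e is even, compute modpow(13, 4, 29)
      modpow(13, 4, 29): e is even, compute modpow(13, 2, 29)
        modpow(13, 2, 29): e is even, compute modpow(13, 1, 29)
          modpow(13, 1, 29): e is odd, compute modpow(13, 0, 29)
          modpow(13, 0, 29) = 1
          (13 * 1) % 29 = 13
        half=13, (13*13) % 29 = 24
      half=24, (24*24) % 29 = 25
    half=25, (25*25) % 29 = 16
  half=16, (16*16) % 29 = 24
(13 * 24) % 29 = 22

22


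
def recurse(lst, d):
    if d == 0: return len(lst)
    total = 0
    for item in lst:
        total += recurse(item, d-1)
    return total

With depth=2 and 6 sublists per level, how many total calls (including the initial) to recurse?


At depth 0 (root): 1 call
At depth 1: each of 1 parents calls recurse on 6 children = 6 calls
At depth 2: each of 6 parents calls recurse on 6 children = 36 calls
Total: 1 + 6 + 36 = 43

43


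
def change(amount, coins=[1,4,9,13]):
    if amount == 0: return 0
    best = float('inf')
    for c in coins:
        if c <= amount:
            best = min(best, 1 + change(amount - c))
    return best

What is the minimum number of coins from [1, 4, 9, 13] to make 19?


Building up with DP:
change(0) = 0
change(1) = min(1+change(0)=1+0=1) = 1
change(2) = min(1+change(1)=1+1=2) = 2
change(3) = min(1+change(2)=1+2=3) = 3
change(4) = min(1+change(3)=1+3=4, 1+change(0)=1+0=1) = 1
change(5) = min(1+change(4)=1+1=2, 1+change(1)=1+1=2) = 2
change(6) = min(1+change(5)=1+2=3, 1+change(2)=1+2=3) = 3
change(7) = min(1+change(6)=1+3=4, 1+change(3)=1+3=4) = 4
change(8) = min(1+change(7)=1+4=5, 1+change(4)=1+1=2) = 2
change(9) = min(1+change(8)=1+2=3, 1+change(5)=1+2=3, 1+change(0)=1+0=1) = 1
change(10) = min(1+change(9)=1+1=2, 1+change(6)=1+3=4, 1+change(1)=1+1=2) = 2
change(11) = min(1+change(10)=1+2=3, 1+change(7)=1+4=5, 1+change(2)=1+2=3) = 3
change(12) = min(1+change(11)=1+3=4, 1+change(8)=1+2=3, 1+change(3)=1+3=4) = 3
change(13) = min(1+change(12)=1+3=4, 1+change(9)=1+1=2, 1+change(4)=1+1=2, 1+change(0)=1+0=1) = 1
change(14) = min(1+change(13)=1+1=2, 1+change(10)=1+2=3, 1+change(5)=1+2=3, 1+change(1)=1+1=2) = 2
change(15) = min(1+change(14)=1+2=3, 1+change(11)=1+3=4, 1+change(6)=1+3=4, 1+change(2)=1+2=3) = 3
change(16) = min(1+change(15)=1+3=4, 1+change(12)=1+3=4, 1+change(7)=1+4=5, 1+change(3)=1+3=4) = 4
change(17) = min(1+change(16)=1+4=5, 1+change(13)=1+1=2, 1+change(8)=1+2=3, 1+change(4)=1+1=2) = 2
change(18) = min(1+change(17)=1+2=3, 1+change(14)=1+2=3, 1+change(9)=1+1=2, 1+change(5)=1+2=3) = 2
change(19) = min(1+change(18)=1+2=3, 1+change(15)=1+3=4, 1+change(10)=1+2=3, 1+change(6)=1+3=4) = 3

3


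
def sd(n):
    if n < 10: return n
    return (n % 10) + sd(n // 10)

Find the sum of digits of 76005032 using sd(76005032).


sd(76005032) = 2 + sd(7600503)
sd(7600503) = 3 + sd(760050)
sd(760050) = 0 + sd(76005)
sd(76005) = 5 + sd(7600)
sd(7600) = 0 + sd(760)
sd(760) = 0 + sd(76)
sd(76) = 6 + sd(7)
sd(7) = 7  (base case)
Total: 2 + 3 + 0 + 5 + 0 + 0 + 6 + 7 = 23

23
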